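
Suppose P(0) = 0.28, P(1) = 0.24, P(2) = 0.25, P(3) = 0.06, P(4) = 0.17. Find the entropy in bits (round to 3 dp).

2.186 bits

H = −Σ pᵢ log₂ pᵢ.
−0.28·log₂(0.28) = 0.5142
−0.24·log₂(0.24) = 0.4941
−0.25·log₂(0.25) = 0.5000
−0.06·log₂(0.06) = 0.2435
−0.17·log₂(0.17) = 0.4346
Sum ≈ 2.1865 → 2.186 bits.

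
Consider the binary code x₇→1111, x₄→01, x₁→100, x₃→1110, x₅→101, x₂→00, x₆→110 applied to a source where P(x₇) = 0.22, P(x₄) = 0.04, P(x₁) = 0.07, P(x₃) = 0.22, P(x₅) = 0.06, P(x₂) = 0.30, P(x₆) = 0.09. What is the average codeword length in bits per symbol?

3.1 bits/symbol

L̄ = Σ pᵢ·ℓᵢ = 0.22·4 + 0.04·2 + 0.07·3 + 0.22·4 + 0.06·3 + 0.30·2 + 0.09·3 = 3.1 bits/symbol.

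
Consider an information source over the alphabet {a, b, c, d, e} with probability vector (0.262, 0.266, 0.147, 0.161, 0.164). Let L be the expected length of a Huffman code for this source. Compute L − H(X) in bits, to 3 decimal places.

0.035 bits

Entropy H = −Σ p log₂ p ≈ 2.2731 bits.
Huffman merges: 147/1000+161/1000→77/250; 41/250+131/500→213/500; 133/500+77/250→287/500; 213/500+287/500→1. L = 577/250 ≈ 2.3080.
L − H = 2.3080 − 2.2731 = 0.035 bits.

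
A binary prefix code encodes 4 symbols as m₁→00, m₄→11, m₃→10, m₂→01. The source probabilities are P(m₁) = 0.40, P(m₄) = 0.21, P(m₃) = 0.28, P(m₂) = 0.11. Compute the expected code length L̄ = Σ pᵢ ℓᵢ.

2 bits/symbol

L̄ = Σ pᵢ·ℓᵢ = 0.40·2 + 0.21·2 + 0.28·2 + 0.11·2 = 2 bits/symbol.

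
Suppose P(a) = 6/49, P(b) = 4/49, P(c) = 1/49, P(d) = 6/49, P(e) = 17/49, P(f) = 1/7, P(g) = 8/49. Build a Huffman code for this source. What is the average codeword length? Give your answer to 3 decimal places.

2.592 bits/symbol

Repeatedly combine the two least-probable nodes; the expected code length is the sum of the merged weights.
merge 1/49 + 4/49 → 5/49
merge 5/49 + 6/49 → 11/49
merge 6/49 + 1/7 → 13/49
merge 8/49 + 11/49 → 19/49
merge 13/49 + 17/49 → 30/49
merge 19/49 + 30/49 → 1
L = 5/49 + 11/49 + 13/49 + 19/49 + 30/49 + 1 = 127/49 ≈ 2.592 bits/symbol.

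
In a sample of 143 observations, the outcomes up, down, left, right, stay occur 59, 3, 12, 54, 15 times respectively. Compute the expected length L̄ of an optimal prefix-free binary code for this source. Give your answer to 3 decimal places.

1.902 bits/symbol

Probabilities are the counts divided by 143.
Repeatedly combine the two least-probable nodes; the expected code length is the sum of the merged weights.
merge 3/143 + 12/143 → 15/143
merge 15/143 + 15/143 → 30/143
merge 30/143 + 54/143 → 84/143
merge 59/143 + 84/143 → 1
L = 15/143 + 30/143 + 84/143 + 1 = 272/143 ≈ 1.902 bits/symbol.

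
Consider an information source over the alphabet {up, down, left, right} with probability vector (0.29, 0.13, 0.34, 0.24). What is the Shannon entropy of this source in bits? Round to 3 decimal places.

H = −Σ pᵢ log₂ pᵢ.
−0.29·log₂(0.29) = 0.5179
−0.13·log₂(0.13) = 0.3826
−0.34·log₂(0.34) = 0.5292
−0.24·log₂(0.24) = 0.4941
Sum ≈ 1.9239 → 1.924 bits.

1.924 bits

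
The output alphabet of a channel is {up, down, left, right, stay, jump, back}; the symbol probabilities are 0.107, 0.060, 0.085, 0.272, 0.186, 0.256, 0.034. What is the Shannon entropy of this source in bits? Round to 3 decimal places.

H = −Σ pᵢ log₂ pᵢ.
−0.107·log₂(0.107) = 0.3450
−0.060·log₂(0.060) = 0.2435
−0.085·log₂(0.085) = 0.3023
−0.272·log₂(0.272) = 0.5109
−0.186·log₂(0.186) = 0.4514
−0.256·log₂(0.256) = 0.5032
−0.034·log₂(0.034) = 0.1659
Sum ≈ 2.5222 → 2.522 bits.

2.522 bits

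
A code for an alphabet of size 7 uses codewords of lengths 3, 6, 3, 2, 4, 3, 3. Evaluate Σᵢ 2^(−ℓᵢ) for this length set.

With common denominator 2^6 = 64: Σ 2^(−ℓᵢ) = 8/64 + 1/64 + 8/64 + 16/64 + 4/64 + 8/64 + 8/64 = 53/64 = 0.828125.

0.828125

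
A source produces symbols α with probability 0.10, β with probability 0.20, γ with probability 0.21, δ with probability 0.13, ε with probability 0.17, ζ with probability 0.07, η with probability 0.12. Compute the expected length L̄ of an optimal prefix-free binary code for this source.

2.76 bits/symbol

Repeatedly combine the two least-probable nodes; the expected code length is the sum of the merged weights.
merge 7/100 + 1/10 → 17/100
merge 3/25 + 13/100 → 1/4
merge 17/100 + 17/100 → 17/50
merge 1/5 + 21/100 → 41/100
merge 1/4 + 17/50 → 59/100
merge 41/100 + 59/100 → 1
L = 17/100 + 1/4 + 17/50 + 41/100 + 59/100 + 1 = 69/25 = 2.76 bits/symbol.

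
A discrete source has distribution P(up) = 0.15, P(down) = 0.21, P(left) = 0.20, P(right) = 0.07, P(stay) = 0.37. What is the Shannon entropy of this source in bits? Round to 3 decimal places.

2.147 bits

H = −Σ pᵢ log₂ pᵢ.
−0.15·log₂(0.15) = 0.4105
−0.21·log₂(0.21) = 0.4728
−0.20·log₂(0.20) = 0.4644
−0.07·log₂(0.07) = 0.2686
−0.37·log₂(0.37) = 0.5307
Sum ≈ 2.1470 → 2.147 bits.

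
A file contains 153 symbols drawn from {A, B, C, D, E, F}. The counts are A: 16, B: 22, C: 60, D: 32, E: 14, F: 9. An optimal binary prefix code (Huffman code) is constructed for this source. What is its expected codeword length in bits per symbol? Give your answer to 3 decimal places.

2.366 bits/symbol

Probabilities are the counts divided by 153.
Repeatedly combine the two least-probable nodes; the expected code length is the sum of the merged weights.
merge 1/17 + 14/153 → 23/153
merge 16/153 + 22/153 → 38/153
merge 23/153 + 32/153 → 55/153
merge 38/153 + 55/153 → 31/51
merge 20/51 + 31/51 → 1
L = 23/153 + 38/153 + 55/153 + 31/51 + 1 = 362/153 ≈ 2.366 bits/symbol.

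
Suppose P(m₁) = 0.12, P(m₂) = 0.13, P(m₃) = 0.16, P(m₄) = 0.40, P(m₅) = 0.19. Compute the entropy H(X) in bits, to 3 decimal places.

2.157 bits

H = −Σ pᵢ log₂ pᵢ.
−0.12·log₂(0.12) = 0.3671
−0.13·log₂(0.13) = 0.3826
−0.16·log₂(0.16) = 0.4230
−0.40·log₂(0.40) = 0.5288
−0.19·log₂(0.19) = 0.4552
Sum ≈ 2.1567 → 2.157 bits.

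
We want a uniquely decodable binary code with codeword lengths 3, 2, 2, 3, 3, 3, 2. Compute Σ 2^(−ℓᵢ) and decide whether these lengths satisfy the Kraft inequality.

1.25; no

With common denominator 2^3 = 8: Σ 2^(−ℓᵢ) = 1/8 + 2/8 + 2/8 + 1/8 + 1/8 + 1/8 + 2/8 = 10/8 = 1.25.
Kraft's inequality requires Σ ≤ 1; here Σ = 1.25 > 1, so no such prefix code exists.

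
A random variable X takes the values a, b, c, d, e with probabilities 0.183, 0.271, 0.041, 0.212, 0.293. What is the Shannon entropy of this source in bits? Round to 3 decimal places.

H = −Σ pᵢ log₂ pᵢ.
−0.183·log₂(0.183) = 0.4484
−0.271·log₂(0.271) = 0.5105
−0.041·log₂(0.041) = 0.1889
−0.212·log₂(0.212) = 0.4744
−0.293·log₂(0.293) = 0.5189
Sum ≈ 2.1411 → 2.141 bits.

2.141 bits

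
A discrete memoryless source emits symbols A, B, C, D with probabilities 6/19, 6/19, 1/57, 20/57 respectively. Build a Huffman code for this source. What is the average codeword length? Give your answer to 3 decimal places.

Repeatedly combine the two least-probable nodes; the expected code length is the sum of the merged weights.
merge 1/57 + 6/19 → 1/3
merge 6/19 + 1/3 → 37/57
merge 20/57 + 37/57 → 1
L = 1/3 + 37/57 + 1 = 113/57 ≈ 1.982 bits/symbol.

1.982 bits/symbol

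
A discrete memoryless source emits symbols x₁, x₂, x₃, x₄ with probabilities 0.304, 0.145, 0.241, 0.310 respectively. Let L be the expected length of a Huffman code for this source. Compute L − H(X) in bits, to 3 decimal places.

0.055 bits

Entropy H = −Σ p log₂ p ≈ 1.9447 bits.
Huffman merges: 29/200+241/1000→193/500; 38/125+31/100→307/500; 193/500+307/500→1. L = 2 ≈ 2.0000.
L − H = 2.0000 − 1.9447 = 0.055 bits.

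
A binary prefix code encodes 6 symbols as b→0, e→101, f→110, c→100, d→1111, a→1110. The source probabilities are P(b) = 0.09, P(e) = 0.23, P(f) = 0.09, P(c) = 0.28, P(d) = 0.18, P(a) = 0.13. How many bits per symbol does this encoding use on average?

3.13 bits/symbol

L̄ = Σ pᵢ·ℓᵢ = 0.09·1 + 0.23·3 + 0.09·3 + 0.28·3 + 0.18·4 + 0.13·4 = 3.13 bits/symbol.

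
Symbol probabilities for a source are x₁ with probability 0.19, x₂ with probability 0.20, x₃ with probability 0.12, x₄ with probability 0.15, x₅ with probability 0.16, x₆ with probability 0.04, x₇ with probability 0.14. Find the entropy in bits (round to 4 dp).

H = −Σ pᵢ log₂ pᵢ.
−0.19·log₂(0.19) = 0.4552
−0.20·log₂(0.20) = 0.4644
−0.12·log₂(0.12) = 0.3671
−0.15·log₂(0.15) = 0.4105
−0.16·log₂(0.16) = 0.4230
−0.04·log₂(0.04) = 0.1858
−0.14·log₂(0.14) = 0.3971
Sum ≈ 2.7031 → 2.7031 bits.

2.7031 bits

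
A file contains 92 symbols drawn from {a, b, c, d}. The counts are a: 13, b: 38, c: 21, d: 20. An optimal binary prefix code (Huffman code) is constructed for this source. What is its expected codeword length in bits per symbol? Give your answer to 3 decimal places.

Probabilities are the counts divided by 92.
Repeatedly combine the two least-probable nodes; the expected code length is the sum of the merged weights.
merge 13/92 + 5/23 → 33/92
merge 21/92 + 33/92 → 27/46
merge 19/46 + 27/46 → 1
L = 33/92 + 27/46 + 1 = 179/92 ≈ 1.946 bits/symbol.

1.946 bits/symbol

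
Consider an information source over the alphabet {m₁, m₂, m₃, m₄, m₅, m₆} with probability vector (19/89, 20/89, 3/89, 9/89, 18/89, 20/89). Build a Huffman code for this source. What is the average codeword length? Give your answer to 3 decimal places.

2.472 bits/symbol

Repeatedly combine the two least-probable nodes; the expected code length is the sum of the merged weights.
merge 3/89 + 9/89 → 12/89
merge 12/89 + 18/89 → 30/89
merge 19/89 + 20/89 → 39/89
merge 20/89 + 30/89 → 50/89
merge 39/89 + 50/89 → 1
L = 12/89 + 30/89 + 39/89 + 50/89 + 1 = 220/89 ≈ 2.472 bits/symbol.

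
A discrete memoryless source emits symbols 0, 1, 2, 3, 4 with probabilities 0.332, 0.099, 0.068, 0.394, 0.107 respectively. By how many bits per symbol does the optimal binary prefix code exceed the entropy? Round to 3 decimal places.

Entropy H = −Σ p log₂ p ≈ 1.9966 bits.
Huffman merges: 17/250+99/1000→167/1000; 107/1000+167/1000→137/500; 137/500+83/250→303/500; 197/500+303/500→1. L = 2047/1000 ≈ 2.0470.
L − H = 2.0470 − 1.9966 = 0.050 bits.

0.050 bits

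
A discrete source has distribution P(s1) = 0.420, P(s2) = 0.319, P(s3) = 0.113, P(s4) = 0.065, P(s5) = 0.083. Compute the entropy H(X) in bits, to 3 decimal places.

1.961 bits

H = −Σ pᵢ log₂ pᵢ.
−0.420·log₂(0.420) = 0.5256
−0.319·log₂(0.319) = 0.5258
−0.113·log₂(0.113) = 0.3555
−0.065·log₂(0.065) = 0.2563
−0.083·log₂(0.083) = 0.2980
Sum ≈ 1.9613 → 1.961 bits.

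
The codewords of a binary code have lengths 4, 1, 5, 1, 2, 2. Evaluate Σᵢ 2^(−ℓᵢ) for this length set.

1.59375

With common denominator 2^5 = 32: Σ 2^(−ℓᵢ) = 2/32 + 16/32 + 1/32 + 16/32 + 8/32 + 8/32 = 51/32 = 1.59375.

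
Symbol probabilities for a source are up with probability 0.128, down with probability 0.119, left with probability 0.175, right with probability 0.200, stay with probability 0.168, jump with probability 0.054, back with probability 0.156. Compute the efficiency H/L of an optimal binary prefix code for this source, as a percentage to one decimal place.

Entropy H = −Σ p log₂ p ≈ 2.7274 bits.
Huffman merges: 27/500+119/1000→173/1000; 16/125+39/250→71/250; 21/125+173/1000→341/1000; 7/40+1/5→3/8; 71/250+341/1000→5/8; 3/8+5/8→1. L = 1399/500 ≈ 2.7980.
Efficiency = H/L = 2.7274/2.7980 = 97.5%.

97.5%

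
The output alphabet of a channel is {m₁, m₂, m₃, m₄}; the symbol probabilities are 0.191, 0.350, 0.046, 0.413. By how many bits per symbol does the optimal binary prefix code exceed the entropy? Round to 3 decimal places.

0.106 bits

Entropy H = −Σ p log₂ p ≈ 1.7175 bits.
Huffman merges: 23/500+191/1000→237/1000; 237/1000+7/20→587/1000; 413/1000+587/1000→1. L = 228/125 ≈ 1.8240.
L − H = 1.8240 − 1.7175 = 0.106 bits.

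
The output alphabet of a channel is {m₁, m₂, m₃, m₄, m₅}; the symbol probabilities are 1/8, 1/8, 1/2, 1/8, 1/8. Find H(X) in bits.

2 bits

Each probability is a power of 1/2, so log₂(1/p) is an integer.
H = Σ p·log₂(1/p) = 1/8·3 + 1/8·3 + 1/2·1 + 1/8·3 + 1/8·3 = 2 bits.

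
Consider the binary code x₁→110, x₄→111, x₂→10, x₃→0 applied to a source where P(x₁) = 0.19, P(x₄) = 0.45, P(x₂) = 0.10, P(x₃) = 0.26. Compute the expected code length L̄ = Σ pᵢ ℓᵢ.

L̄ = Σ pᵢ·ℓᵢ = 0.19·3 + 0.45·3 + 0.10·2 + 0.26·1 = 2.38 bits/symbol.

2.38 bits/symbol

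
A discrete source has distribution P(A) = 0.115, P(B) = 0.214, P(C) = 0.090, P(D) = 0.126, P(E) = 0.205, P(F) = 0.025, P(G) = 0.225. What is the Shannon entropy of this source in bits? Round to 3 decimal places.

H = −Σ pᵢ log₂ pᵢ.
−0.115·log₂(0.115) = 0.3588
−0.214·log₂(0.214) = 0.4760
−0.090·log₂(0.090) = 0.3127
−0.126·log₂(0.126) = 0.3766
−0.205·log₂(0.205) = 0.4687
−0.025·log₂(0.025) = 0.1330
−0.225·log₂(0.225) = 0.4842
Sum ≈ 2.6100 → 2.610 bits.

2.610 bits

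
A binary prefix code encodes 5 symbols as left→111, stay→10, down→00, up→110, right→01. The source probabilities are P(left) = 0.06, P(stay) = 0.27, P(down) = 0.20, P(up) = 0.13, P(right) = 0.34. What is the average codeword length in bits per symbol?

L̄ = Σ pᵢ·ℓᵢ = 0.06·3 + 0.27·2 + 0.20·2 + 0.13·3 + 0.34·2 = 2.19 bits/symbol.

2.19 bits/symbol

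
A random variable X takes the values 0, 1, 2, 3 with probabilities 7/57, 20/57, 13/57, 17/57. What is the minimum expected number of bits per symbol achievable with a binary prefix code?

Repeatedly combine the two least-probable nodes; the expected code length is the sum of the merged weights.
merge 7/57 + 13/57 → 20/57
merge 17/57 + 20/57 → 37/57
merge 20/57 + 37/57 → 1
L = 20/57 + 37/57 + 1 = 2 bits/symbol.

2 bits/symbol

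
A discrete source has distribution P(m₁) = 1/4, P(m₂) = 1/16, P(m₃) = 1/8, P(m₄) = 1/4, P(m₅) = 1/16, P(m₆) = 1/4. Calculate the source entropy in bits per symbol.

Each probability is a power of 1/2, so log₂(1/p) is an integer.
H = Σ p·log₂(1/p) = 1/4·2 + 1/16·4 + 1/8·3 + 1/4·2 + 1/16·4 + 1/4·2 = 2.375 bits.

2.375 bits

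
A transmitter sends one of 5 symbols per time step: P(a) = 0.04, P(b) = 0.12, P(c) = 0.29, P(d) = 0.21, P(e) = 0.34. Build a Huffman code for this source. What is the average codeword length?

2.16 bits/symbol

Repeatedly combine the two least-probable nodes; the expected code length is the sum of the merged weights.
merge 1/25 + 3/25 → 4/25
merge 4/25 + 21/100 → 37/100
merge 29/100 + 17/50 → 63/100
merge 37/100 + 63/100 → 1
L = 4/25 + 37/100 + 63/100 + 1 = 54/25 = 2.16 bits/symbol.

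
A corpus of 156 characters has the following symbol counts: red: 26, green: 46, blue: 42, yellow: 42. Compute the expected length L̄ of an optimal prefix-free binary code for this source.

2 bits/symbol

Probabilities are the counts divided by 156.
Repeatedly combine the two least-probable nodes; the expected code length is the sum of the merged weights.
merge 1/6 + 7/26 → 17/39
merge 7/26 + 23/78 → 22/39
merge 17/39 + 22/39 → 1
L = 17/39 + 22/39 + 1 = 2 bits/symbol.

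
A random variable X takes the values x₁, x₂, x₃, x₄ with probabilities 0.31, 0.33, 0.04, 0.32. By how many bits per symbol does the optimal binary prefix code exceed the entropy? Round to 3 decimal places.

0.237 bits

Entropy H = −Σ p log₂ p ≈ 1.7634 bits.
Huffman merges: 1/25+31/100→7/20; 8/25+33/100→13/20; 7/20+13/20→1. L = 2 ≈ 2.0000.
L − H = 2.0000 − 1.7634 = 0.237 bits.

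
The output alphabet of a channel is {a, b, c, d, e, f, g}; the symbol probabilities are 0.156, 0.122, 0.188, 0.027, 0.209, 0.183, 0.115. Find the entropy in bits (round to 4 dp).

H = −Σ pᵢ log₂ pᵢ.
−0.156·log₂(0.156) = 0.4181
−0.122·log₂(0.122) = 0.3703
−0.188·log₂(0.188) = 0.4533
−0.027·log₂(0.027) = 0.1407
−0.209·log₂(0.209) = 0.4720
−0.183·log₂(0.183) = 0.4484
−0.115·log₂(0.115) = 0.3588
Sum ≈ 2.6616 → 2.6616 bits.

2.6616 bits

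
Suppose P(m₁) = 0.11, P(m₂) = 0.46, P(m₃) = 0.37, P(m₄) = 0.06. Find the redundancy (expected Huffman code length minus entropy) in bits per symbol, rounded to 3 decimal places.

0.070 bits

Entropy H = −Σ p log₂ p ≈ 1.6399 bits.
Huffman merges: 3/50+11/100→17/100; 17/100+37/100→27/50; 23/50+27/50→1. L = 171/100 ≈ 1.7100.
L − H = 1.7100 − 1.6399 = 0.070 bits.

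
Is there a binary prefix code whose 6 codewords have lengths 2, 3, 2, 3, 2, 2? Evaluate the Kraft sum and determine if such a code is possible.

1.25; no

With common denominator 2^3 = 8: Σ 2^(−ℓᵢ) = 2/8 + 1/8 + 2/8 + 1/8 + 2/8 + 2/8 = 10/8 = 1.25.
Kraft's inequality requires Σ ≤ 1; here Σ = 1.25 > 1, so no such prefix code exists.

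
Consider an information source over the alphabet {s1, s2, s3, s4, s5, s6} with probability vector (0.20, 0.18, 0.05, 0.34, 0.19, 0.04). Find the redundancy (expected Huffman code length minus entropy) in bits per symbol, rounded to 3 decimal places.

Entropy H = −Σ p log₂ p ≈ 2.2959 bits.
Huffman merges: 1/25+1/20→9/100; 9/100+9/50→27/100; 19/100+1/5→39/100; 27/100+17/50→61/100; 39/100+61/100→1. L = 59/25 ≈ 2.3600.
L − H = 2.3600 − 2.2959 = 0.064 bits.

0.064 bits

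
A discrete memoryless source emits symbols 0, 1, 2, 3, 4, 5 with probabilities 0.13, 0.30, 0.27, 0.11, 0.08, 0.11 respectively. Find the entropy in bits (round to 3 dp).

H = −Σ pᵢ log₂ pᵢ.
−0.13·log₂(0.13) = 0.3826
−0.30·log₂(0.30) = 0.5211
−0.27·log₂(0.27) = 0.5100
−0.11·log₂(0.11) = 0.3503
−0.08·log₂(0.08) = 0.2915
−0.11·log₂(0.11) = 0.3503
Sum ≈ 2.4058 → 2.406 bits.

2.406 bits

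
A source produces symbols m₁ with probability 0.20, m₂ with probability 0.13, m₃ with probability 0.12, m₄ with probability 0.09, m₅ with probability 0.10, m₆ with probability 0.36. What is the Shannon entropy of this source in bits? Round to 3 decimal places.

2.390 bits

H = −Σ pᵢ log₂ pᵢ.
−0.20·log₂(0.20) = 0.4644
−0.13·log₂(0.13) = 0.3826
−0.12·log₂(0.12) = 0.3671
−0.09·log₂(0.09) = 0.3127
−0.10·log₂(0.10) = 0.3322
−0.36·log₂(0.36) = 0.5306
Sum ≈ 2.3896 → 2.390 bits.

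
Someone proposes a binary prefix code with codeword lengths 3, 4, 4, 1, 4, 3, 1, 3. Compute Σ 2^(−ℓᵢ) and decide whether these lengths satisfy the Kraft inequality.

1.5625; no

With common denominator 2^4 = 16: Σ 2^(−ℓᵢ) = 2/16 + 1/16 + 1/16 + 8/16 + 1/16 + 2/16 + 8/16 + 2/16 = 25/16 = 1.5625.
Kraft's inequality requires Σ ≤ 1; here Σ = 1.5625 > 1, so no such prefix code exists.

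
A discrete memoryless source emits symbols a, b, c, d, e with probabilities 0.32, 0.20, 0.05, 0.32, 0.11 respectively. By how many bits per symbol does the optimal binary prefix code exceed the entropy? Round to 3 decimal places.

0.077 bits

Entropy H = −Σ p log₂ p ≈ 2.0828 bits.
Huffman merges: 1/20+11/100→4/25; 4/25+1/5→9/25; 8/25+8/25→16/25; 9/25+16/25→1. L = 54/25 ≈ 2.1600.
L − H = 2.1600 − 2.0828 = 0.077 bits.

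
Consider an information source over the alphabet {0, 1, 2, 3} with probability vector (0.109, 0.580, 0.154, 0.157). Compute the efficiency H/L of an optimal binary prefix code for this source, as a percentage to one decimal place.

Entropy H = −Σ p log₂ p ≈ 1.6394 bits.
Huffman merges: 109/1000+77/500→263/1000; 157/1000+263/1000→21/50; 21/50+29/50→1. L = 1683/1000 ≈ 1.6830.
Efficiency = H/L = 1.6394/1.6830 = 97.4%.

97.4%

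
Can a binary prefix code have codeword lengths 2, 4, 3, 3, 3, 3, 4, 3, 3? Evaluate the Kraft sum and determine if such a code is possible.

With common denominator 2^4 = 16: Σ 2^(−ℓᵢ) = 4/16 + 1/16 + 2/16 + 2/16 + 2/16 + 2/16 + 1/16 + 2/16 + 2/16 = 18/16 = 1.125.
Kraft's inequality requires Σ ≤ 1; here Σ = 1.125 > 1, so no such prefix code exists.

1.125; no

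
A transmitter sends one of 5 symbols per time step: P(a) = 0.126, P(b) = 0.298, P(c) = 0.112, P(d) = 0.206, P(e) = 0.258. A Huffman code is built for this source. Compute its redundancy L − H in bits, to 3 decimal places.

Entropy H = −Σ p log₂ p ≈ 2.2246 bits.
Huffman merges: 14/125+63/500→119/500; 103/500+119/500→111/250; 129/500+149/500→139/250; 111/250+139/250→1. L = 1119/500 ≈ 2.2380.
L − H = 2.2380 − 2.2246 = 0.013 bits.

0.013 bits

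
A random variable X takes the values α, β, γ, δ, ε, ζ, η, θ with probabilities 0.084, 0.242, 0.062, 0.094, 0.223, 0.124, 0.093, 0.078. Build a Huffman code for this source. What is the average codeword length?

2.852 bits/symbol

Repeatedly combine the two least-probable nodes; the expected code length is the sum of the merged weights.
merge 31/500 + 39/500 → 7/50
merge 21/250 + 93/1000 → 177/1000
merge 47/500 + 31/250 → 109/500
merge 7/50 + 177/1000 → 317/1000
merge 109/500 + 223/1000 → 441/1000
merge 121/500 + 317/1000 → 559/1000
merge 441/1000 + 559/1000 → 1
L = 7/50 + 177/1000 + 109/500 + 317/1000 + 441/1000 + 559/1000 + 1 = 713/250 = 2.852 bits/symbol.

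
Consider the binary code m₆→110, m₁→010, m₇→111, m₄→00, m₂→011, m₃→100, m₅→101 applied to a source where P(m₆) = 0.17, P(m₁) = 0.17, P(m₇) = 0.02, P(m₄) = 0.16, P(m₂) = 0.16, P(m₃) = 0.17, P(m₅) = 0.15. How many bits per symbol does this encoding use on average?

2.84 bits/symbol

L̄ = Σ pᵢ·ℓᵢ = 0.17·3 + 0.17·3 + 0.02·3 + 0.16·2 + 0.16·3 + 0.17·3 + 0.15·3 = 2.84 bits/symbol.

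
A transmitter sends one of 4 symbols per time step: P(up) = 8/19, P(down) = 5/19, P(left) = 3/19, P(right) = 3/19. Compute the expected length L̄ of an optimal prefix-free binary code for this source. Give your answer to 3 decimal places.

1.895 bits/symbol

Repeatedly combine the two least-probable nodes; the expected code length is the sum of the merged weights.
merge 3/19 + 3/19 → 6/19
merge 5/19 + 6/19 → 11/19
merge 8/19 + 11/19 → 1
L = 6/19 + 11/19 + 1 = 36/19 ≈ 1.895 bits/symbol.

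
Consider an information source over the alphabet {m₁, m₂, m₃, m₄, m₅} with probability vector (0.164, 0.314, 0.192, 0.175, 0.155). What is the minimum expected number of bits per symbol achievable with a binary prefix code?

Repeatedly combine the two least-probable nodes; the expected code length is the sum of the merged weights.
merge 31/200 + 41/250 → 319/1000
merge 7/40 + 24/125 → 367/1000
merge 157/500 + 319/1000 → 633/1000
merge 367/1000 + 633/1000 → 1
L = 319/1000 + 367/1000 + 633/1000 + 1 = 2319/1000 = 2.319 bits/symbol.

2.319 bits/symbol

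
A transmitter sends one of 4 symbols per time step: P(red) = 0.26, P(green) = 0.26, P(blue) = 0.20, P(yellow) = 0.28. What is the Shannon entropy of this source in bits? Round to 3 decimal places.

H = −Σ pᵢ log₂ pᵢ.
−0.26·log₂(0.26) = 0.5053
−0.26·log₂(0.26) = 0.5053
−0.20·log₂(0.20) = 0.4644
−0.28·log₂(0.28) = 0.5142
Sum ≈ 1.9892 → 1.989 bits.

1.989 bits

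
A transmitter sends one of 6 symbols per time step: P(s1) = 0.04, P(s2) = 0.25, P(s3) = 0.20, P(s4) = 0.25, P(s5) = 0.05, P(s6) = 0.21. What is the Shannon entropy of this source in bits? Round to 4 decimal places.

H = −Σ pᵢ log₂ pᵢ.
−0.04·log₂(0.04) = 0.1858
−0.25·log₂(0.25) = 0.5000
−0.20·log₂(0.20) = 0.4644
−0.25·log₂(0.25) = 0.5000
−0.05·log₂(0.05) = 0.2161
−0.21·log₂(0.21) = 0.4728
Sum ≈ 2.3391 → 2.3391 bits.

2.3391 bits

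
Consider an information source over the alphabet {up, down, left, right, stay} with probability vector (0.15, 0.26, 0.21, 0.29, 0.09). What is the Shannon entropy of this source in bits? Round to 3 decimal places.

2.219 bits

H = −Σ pᵢ log₂ pᵢ.
−0.15·log₂(0.15) = 0.4105
−0.26·log₂(0.26) = 0.5053
−0.21·log₂(0.21) = 0.4728
−0.29·log₂(0.29) = 0.5179
−0.09·log₂(0.09) = 0.3127
Sum ≈ 2.2192 → 2.219 bits.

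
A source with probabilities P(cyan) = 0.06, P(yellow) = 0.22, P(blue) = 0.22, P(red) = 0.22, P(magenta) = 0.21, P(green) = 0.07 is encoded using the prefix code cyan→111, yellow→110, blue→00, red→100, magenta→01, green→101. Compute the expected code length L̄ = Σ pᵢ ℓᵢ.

2.57 bits/symbol

L̄ = Σ pᵢ·ℓᵢ = 0.06·3 + 0.22·3 + 0.22·2 + 0.22·3 + 0.21·2 + 0.07·3 = 2.57 bits/symbol.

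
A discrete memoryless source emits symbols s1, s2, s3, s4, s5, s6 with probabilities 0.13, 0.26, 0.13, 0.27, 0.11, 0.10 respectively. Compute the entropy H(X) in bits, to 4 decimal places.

2.4631 bits

H = −Σ pᵢ log₂ pᵢ.
−0.13·log₂(0.13) = 0.3826
−0.26·log₂(0.26) = 0.5053
−0.13·log₂(0.13) = 0.3826
−0.27·log₂(0.27) = 0.5100
−0.11·log₂(0.11) = 0.3503
−0.10·log₂(0.10) = 0.3322
Sum ≈ 2.4631 → 2.4631 bits.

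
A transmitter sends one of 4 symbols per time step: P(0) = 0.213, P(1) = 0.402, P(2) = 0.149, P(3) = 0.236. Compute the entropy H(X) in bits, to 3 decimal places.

1.905 bits

H = −Σ pᵢ log₂ pᵢ.
−0.213·log₂(0.213) = 0.4752
−0.402·log₂(0.402) = 0.5285
−0.149·log₂(0.149) = 0.4092
−0.236·log₂(0.236) = 0.4916
Sum ≈ 1.9046 → 1.905 bits.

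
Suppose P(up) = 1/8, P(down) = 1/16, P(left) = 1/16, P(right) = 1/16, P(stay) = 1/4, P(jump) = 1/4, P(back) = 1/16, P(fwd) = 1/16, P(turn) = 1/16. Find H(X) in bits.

Each probability is a power of 1/2, so log₂(1/p) is an integer.
H = Σ p·log₂(1/p) = 1/8·3 + 1/16·4 + 1/16·4 + 1/16·4 + 1/4·2 + 1/4·2 + 1/16·4 + 1/16·4 + 1/16·4 = 2.875 bits.

2.875 bits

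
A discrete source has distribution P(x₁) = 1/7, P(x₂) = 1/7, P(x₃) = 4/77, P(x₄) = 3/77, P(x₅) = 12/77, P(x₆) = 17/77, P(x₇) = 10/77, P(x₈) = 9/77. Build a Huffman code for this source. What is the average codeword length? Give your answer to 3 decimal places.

Repeatedly combine the two least-probable nodes; the expected code length is the sum of the merged weights.
merge 3/77 + 4/77 → 1/11
merge 1/11 + 9/77 → 16/77
merge 10/77 + 1/7 → 3/11
merge 1/7 + 12/77 → 23/77
merge 16/77 + 17/77 → 3/7
merge 3/11 + 23/77 → 4/7
merge 3/7 + 4/7 → 1
L = 1/11 + 16/77 + 3/11 + 23/77 + 3/7 + 4/7 + 1 = 221/77 ≈ 2.870 bits/symbol.

2.870 bits/symbol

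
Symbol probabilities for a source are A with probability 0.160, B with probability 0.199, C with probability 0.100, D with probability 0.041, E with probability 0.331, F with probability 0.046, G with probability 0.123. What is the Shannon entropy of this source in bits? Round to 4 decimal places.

H = −Σ pᵢ log₂ pᵢ.
−0.160·log₂(0.160) = 0.4230
−0.199·log₂(0.199) = 0.4635
−0.100·log₂(0.100) = 0.3322
−0.041·log₂(0.041) = 0.1889
−0.331·log₂(0.331) = 0.5280
−0.046·log₂(0.046) = 0.2043
−0.123·log₂(0.123) = 0.3719
Sum ≈ 2.5118 → 2.5118 bits.

2.5118 bits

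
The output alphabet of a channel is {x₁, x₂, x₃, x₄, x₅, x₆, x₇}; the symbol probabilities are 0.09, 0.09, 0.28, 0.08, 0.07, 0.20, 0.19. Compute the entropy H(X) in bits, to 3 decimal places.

2.619 bits

H = −Σ pᵢ log₂ pᵢ.
−0.09·log₂(0.09) = 0.3127
−0.09·log₂(0.09) = 0.3127
−0.28·log₂(0.28) = 0.5142
−0.08·log₂(0.08) = 0.2915
−0.07·log₂(0.07) = 0.2686
−0.20·log₂(0.20) = 0.4644
−0.19·log₂(0.19) = 0.4552
Sum ≈ 2.6192 → 2.619 bits.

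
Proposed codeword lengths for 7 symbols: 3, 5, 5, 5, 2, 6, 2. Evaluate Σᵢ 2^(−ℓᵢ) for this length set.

With common denominator 2^6 = 64: Σ 2^(−ℓᵢ) = 8/64 + 2/64 + 2/64 + 2/64 + 16/64 + 1/64 + 16/64 = 47/64 = 0.734375.

0.734375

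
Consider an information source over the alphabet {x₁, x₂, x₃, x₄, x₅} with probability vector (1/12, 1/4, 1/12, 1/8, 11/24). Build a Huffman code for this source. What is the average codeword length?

Repeatedly combine the two least-probable nodes; the expected code length is the sum of the merged weights.
merge 1/12 + 1/12 → 1/6
merge 1/8 + 1/6 → 7/24
merge 1/4 + 7/24 → 13/24
merge 11/24 + 13/24 → 1
L = 1/6 + 7/24 + 13/24 + 1 = 2 bits/symbol.

2 bits/symbol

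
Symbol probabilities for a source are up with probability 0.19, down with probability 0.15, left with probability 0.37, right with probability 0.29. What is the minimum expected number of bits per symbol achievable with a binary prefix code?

Repeatedly combine the two least-probable nodes; the expected code length is the sum of the merged weights.
merge 3/20 + 19/100 → 17/50
merge 29/100 + 17/50 → 63/100
merge 37/100 + 63/100 → 1
L = 17/50 + 63/100 + 1 = 197/100 = 1.97 bits/symbol.

1.97 bits/symbol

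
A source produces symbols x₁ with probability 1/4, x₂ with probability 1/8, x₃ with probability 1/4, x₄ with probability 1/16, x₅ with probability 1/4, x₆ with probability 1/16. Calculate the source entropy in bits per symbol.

2.375 bits

Each probability is a power of 1/2, so log₂(1/p) is an integer.
H = Σ p·log₂(1/p) = 1/4·2 + 1/8·3 + 1/4·2 + 1/16·4 + 1/4·2 + 1/16·4 = 2.375 bits.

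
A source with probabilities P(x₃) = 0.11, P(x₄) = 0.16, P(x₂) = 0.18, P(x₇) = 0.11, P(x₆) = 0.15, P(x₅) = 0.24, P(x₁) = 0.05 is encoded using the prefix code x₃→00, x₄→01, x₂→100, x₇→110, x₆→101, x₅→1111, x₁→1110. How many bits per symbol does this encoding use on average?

L̄ = Σ pᵢ·ℓᵢ = 0.11·2 + 0.16·2 + 0.18·3 + 0.11·3 + 0.15·3 + 0.24·4 + 0.05·4 = 3.02 bits/symbol.

3.02 bits/symbol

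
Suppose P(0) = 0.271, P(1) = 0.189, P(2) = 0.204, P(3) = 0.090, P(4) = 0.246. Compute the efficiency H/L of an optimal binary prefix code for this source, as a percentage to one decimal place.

Entropy H = −Σ p log₂ p ≈ 2.2430 bits.
Huffman merges: 9/100+189/1000→279/1000; 51/250+123/500→9/20; 271/1000+279/1000→11/20; 9/20+11/20→1. L = 2279/1000 ≈ 2.2790.
Efficiency = H/L = 2.2430/2.2790 = 98.4%.

98.4%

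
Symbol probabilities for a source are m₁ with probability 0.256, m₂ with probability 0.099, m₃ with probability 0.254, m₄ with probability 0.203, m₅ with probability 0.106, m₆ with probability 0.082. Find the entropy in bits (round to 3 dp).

H = −Σ pᵢ log₂ pᵢ.
−0.256·log₂(0.256) = 0.5032
−0.099·log₂(0.099) = 0.3303
−0.254·log₂(0.254) = 0.5022
−0.203·log₂(0.203) = 0.4670
−0.106·log₂(0.106) = 0.3432
−0.082·log₂(0.082) = 0.2959
Sum ≈ 2.4418 → 2.442 bits.

2.442 bits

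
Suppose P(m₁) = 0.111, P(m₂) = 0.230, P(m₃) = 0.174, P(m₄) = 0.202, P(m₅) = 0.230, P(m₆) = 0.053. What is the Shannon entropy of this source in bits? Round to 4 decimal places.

2.4571 bits

H = −Σ pᵢ log₂ pᵢ.
−0.111·log₂(0.111) = 0.3520
−0.230·log₂(0.230) = 0.4877
−0.174·log₂(0.174) = 0.4390
−0.202·log₂(0.202) = 0.4661
−0.230·log₂(0.230) = 0.4877
−0.053·log₂(0.053) = 0.2246
Sum ≈ 2.4571 → 2.4571 bits.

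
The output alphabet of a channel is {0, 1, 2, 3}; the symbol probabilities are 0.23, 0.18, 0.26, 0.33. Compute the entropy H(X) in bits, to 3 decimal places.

1.966 bits

H = −Σ pᵢ log₂ pᵢ.
−0.23·log₂(0.23) = 0.4877
−0.18·log₂(0.18) = 0.4453
−0.26·log₂(0.26) = 0.5053
−0.33·log₂(0.33) = 0.5278
Sum ≈ 1.9661 → 1.966 bits.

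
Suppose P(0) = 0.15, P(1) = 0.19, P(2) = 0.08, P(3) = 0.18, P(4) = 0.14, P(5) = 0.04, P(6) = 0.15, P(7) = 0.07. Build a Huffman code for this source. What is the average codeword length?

Repeatedly combine the two least-probable nodes; the expected code length is the sum of the merged weights.
merge 1/25 + 7/100 → 11/100
merge 2/25 + 11/100 → 19/100
merge 7/50 + 3/20 → 29/100
merge 3/20 + 9/50 → 33/100
merge 19/100 + 19/100 → 19/50
merge 29/100 + 33/100 → 31/50
merge 19/50 + 31/50 → 1
L = 11/100 + 19/100 + 29/100 + 33/100 + 19/50 + 31/50 + 1 = 73/25 = 2.92 bits/symbol.

2.92 bits/symbol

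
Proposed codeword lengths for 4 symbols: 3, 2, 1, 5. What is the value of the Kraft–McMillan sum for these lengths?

0.90625

With common denominator 2^5 = 32: Σ 2^(−ℓᵢ) = 4/32 + 8/32 + 16/32 + 1/32 = 29/32 = 0.90625.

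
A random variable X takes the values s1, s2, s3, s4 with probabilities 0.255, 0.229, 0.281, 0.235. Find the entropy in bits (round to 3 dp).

H = −Σ pᵢ log₂ pᵢ.
−0.255·log₂(0.255) = 0.5027
−0.229·log₂(0.229) = 0.4870
−0.281·log₂(0.281) = 0.5146
−0.235·log₂(0.235) = 0.4910
Sum ≈ 1.9953 → 1.995 bits.

1.995 bits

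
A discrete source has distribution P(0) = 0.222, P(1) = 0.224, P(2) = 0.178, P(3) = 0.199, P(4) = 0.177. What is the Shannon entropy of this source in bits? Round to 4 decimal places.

2.3144 bits

H = −Σ pᵢ log₂ pᵢ.
−0.222·log₂(0.222) = 0.4820
−0.224·log₂(0.224) = 0.4835
−0.178·log₂(0.178) = 0.4432
−0.199·log₂(0.199) = 0.4635
−0.177·log₂(0.177) = 0.4422
Sum ≈ 2.3144 → 2.3144 bits.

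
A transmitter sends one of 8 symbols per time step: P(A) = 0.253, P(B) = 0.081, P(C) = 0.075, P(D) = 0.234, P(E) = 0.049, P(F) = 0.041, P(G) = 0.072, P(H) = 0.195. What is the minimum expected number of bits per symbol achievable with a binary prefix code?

Repeatedly combine the two least-probable nodes; the expected code length is the sum of the merged weights.
merge 41/1000 + 49/1000 → 9/100
merge 9/125 + 3/40 → 147/1000
merge 81/1000 + 9/100 → 171/1000
merge 147/1000 + 171/1000 → 159/500
merge 39/200 + 117/500 → 429/1000
merge 253/1000 + 159/500 → 571/1000
merge 429/1000 + 571/1000 → 1
L = 9/100 + 147/1000 + 171/1000 + 159/500 + 429/1000 + 571/1000 + 1 = 1363/500 = 2.726 bits/symbol.

2.726 bits/symbol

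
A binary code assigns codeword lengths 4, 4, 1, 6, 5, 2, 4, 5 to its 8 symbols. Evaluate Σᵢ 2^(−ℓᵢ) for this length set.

1.015625

With common denominator 2^6 = 64: Σ 2^(−ℓᵢ) = 4/64 + 4/64 + 32/64 + 1/64 + 2/64 + 16/64 + 4/64 + 2/64 = 65/64 = 1.015625.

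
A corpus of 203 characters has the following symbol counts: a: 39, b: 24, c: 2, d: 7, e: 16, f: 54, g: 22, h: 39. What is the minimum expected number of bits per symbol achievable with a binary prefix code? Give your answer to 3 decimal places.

2.709 bits/symbol

Probabilities are the counts divided by 203.
Repeatedly combine the two least-probable nodes; the expected code length is the sum of the merged weights.
merge 2/203 + 1/29 → 9/203
merge 9/203 + 16/203 → 25/203
merge 22/203 + 24/203 → 46/203
merge 25/203 + 39/203 → 64/203
merge 39/203 + 46/203 → 85/203
merge 54/203 + 64/203 → 118/203
merge 85/203 + 118/203 → 1
L = 9/203 + 25/203 + 46/203 + 64/203 + 85/203 + 118/203 + 1 = 550/203 ≈ 2.709 bits/symbol.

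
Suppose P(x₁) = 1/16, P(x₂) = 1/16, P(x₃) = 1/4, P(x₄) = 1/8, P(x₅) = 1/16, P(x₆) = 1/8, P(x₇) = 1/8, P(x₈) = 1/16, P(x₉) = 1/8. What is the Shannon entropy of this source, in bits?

Each probability is a power of 1/2, so log₂(1/p) is an integer.
H = Σ p·log₂(1/p) = 1/16·4 + 1/16·4 + 1/4·2 + 1/8·3 + 1/16·4 + 1/8·3 + 1/8·3 + 1/16·4 + 1/8·3 = 3 bits.

3 bits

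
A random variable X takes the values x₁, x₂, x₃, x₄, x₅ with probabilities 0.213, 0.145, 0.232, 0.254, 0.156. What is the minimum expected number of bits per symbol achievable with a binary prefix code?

2.301 bits/symbol

Repeatedly combine the two least-probable nodes; the expected code length is the sum of the merged weights.
merge 29/200 + 39/250 → 301/1000
merge 213/1000 + 29/125 → 89/200
merge 127/500 + 301/1000 → 111/200
merge 89/200 + 111/200 → 1
L = 301/1000 + 89/200 + 111/200 + 1 = 2301/1000 = 2.301 bits/symbol.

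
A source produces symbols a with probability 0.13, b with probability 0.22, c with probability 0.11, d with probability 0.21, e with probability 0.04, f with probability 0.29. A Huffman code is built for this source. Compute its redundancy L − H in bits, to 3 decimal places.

Entropy H = −Σ p log₂ p ≈ 2.3900 bits.
Huffman merges: 1/25+11/100→3/20; 13/100+3/20→7/25; 21/100+11/50→43/100; 7/25+29/100→57/100; 43/100+57/100→1. L = 243/100 ≈ 2.4300.
L − H = 2.4300 − 2.3900 = 0.040 bits.

0.040 bits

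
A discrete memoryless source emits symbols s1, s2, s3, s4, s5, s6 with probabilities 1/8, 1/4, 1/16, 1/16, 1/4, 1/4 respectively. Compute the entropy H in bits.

Each probability is a power of 1/2, so log₂(1/p) is an integer.
H = Σ p·log₂(1/p) = 1/8·3 + 1/4·2 + 1/16·4 + 1/16·4 + 1/4·2 + 1/4·2 = 2.375 bits.

2.375 bits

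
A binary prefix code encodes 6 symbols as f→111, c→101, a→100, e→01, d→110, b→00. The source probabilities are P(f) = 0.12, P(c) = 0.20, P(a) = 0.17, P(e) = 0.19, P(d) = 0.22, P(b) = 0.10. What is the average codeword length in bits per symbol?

L̄ = Σ pᵢ·ℓᵢ = 0.12·3 + 0.20·3 + 0.17·3 + 0.19·2 + 0.22·3 + 0.10·2 = 2.71 bits/symbol.

2.71 bits/symbol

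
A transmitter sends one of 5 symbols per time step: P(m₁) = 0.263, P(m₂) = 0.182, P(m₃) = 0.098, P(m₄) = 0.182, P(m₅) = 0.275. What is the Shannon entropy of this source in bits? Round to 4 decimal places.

H = −Σ pᵢ log₂ pᵢ.
−0.263·log₂(0.263) = 0.5068
−0.182·log₂(0.182) = 0.4474
−0.098·log₂(0.098) = 0.3284
−0.182·log₂(0.182) = 0.4474
−0.275·log₂(0.275) = 0.5122
Sum ≈ 2.2421 → 2.2421 bits.

2.2421 bits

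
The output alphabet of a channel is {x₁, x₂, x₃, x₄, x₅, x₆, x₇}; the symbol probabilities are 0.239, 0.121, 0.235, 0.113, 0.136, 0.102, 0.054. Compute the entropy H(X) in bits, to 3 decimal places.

2.663 bits

H = −Σ pᵢ log₂ pᵢ.
−0.239·log₂(0.239) = 0.4935
−0.121·log₂(0.121) = 0.3687
−0.235·log₂(0.235) = 0.4910
−0.113·log₂(0.113) = 0.3555
−0.136·log₂(0.136) = 0.3915
−0.102·log₂(0.102) = 0.3359
−0.054·log₂(0.054) = 0.2274
Sum ≈ 2.6634 → 2.663 bits.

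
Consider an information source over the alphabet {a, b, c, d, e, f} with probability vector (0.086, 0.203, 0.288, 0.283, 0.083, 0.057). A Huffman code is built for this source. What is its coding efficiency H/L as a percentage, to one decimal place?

Entropy H = −Σ p log₂ p ≈ 2.3376 bits.
Huffman merges: 57/1000+83/1000→7/50; 43/500+7/50→113/500; 203/1000+113/500→429/1000; 283/1000+36/125→571/1000; 429/1000+571/1000→1. L = 1183/500 ≈ 2.3660.
Efficiency = H/L = 2.3376/2.3660 = 98.8%.

98.8%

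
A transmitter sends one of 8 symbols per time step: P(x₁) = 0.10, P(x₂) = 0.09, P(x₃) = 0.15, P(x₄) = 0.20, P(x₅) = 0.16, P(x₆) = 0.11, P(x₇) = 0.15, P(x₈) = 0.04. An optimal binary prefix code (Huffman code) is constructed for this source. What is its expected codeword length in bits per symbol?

Repeatedly combine the two least-probable nodes; the expected code length is the sum of the merged weights.
merge 1/25 + 9/100 → 13/100
merge 1/10 + 11/100 → 21/100
merge 13/100 + 3/20 → 7/25
merge 3/20 + 4/25 → 31/100
merge 1/5 + 21/100 → 41/100
merge 7/25 + 31/100 → 59/100
merge 41/100 + 59/100 → 1
L = 13/100 + 21/100 + 7/25 + 31/100 + 41/100 + 59/100 + 1 = 293/100 = 2.93 bits/symbol.

2.93 bits/symbol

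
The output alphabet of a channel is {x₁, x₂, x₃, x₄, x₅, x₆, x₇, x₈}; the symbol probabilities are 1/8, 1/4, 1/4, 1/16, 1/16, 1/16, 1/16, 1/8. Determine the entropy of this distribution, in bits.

Each probability is a power of 1/2, so log₂(1/p) is an integer.
H = Σ p·log₂(1/p) = 1/8·3 + 1/4·2 + 1/4·2 + 1/16·4 + 1/16·4 + 1/16·4 + 1/16·4 + 1/8·3 = 2.75 bits.

2.75 bits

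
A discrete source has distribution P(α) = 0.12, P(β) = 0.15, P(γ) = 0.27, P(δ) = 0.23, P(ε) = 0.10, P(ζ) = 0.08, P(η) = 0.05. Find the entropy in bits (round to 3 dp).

H = −Σ pᵢ log₂ pᵢ.
−0.12·log₂(0.12) = 0.3671
−0.15·log₂(0.15) = 0.4105
−0.27·log₂(0.27) = 0.5100
−0.23·log₂(0.23) = 0.4877
−0.10·log₂(0.10) = 0.3322
−0.08·log₂(0.08) = 0.2915
−0.05·log₂(0.05) = 0.2161
Sum ≈ 2.6151 → 2.615 bits.

2.615 bits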